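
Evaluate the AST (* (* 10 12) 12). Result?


Evaluate inner: (* 10 12) = 120
Evaluate root: (* 120 12) = 1440
Result: 1440


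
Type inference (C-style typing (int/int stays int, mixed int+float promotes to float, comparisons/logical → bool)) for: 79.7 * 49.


Operand types: float * int
Rule: mixed int/float promotes to float; int/int stays int
Result type: float


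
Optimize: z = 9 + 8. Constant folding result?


9 + 8 = 17 at compile time
Optimized: z = 17


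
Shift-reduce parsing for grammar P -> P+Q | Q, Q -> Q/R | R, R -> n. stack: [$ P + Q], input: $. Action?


handle 'P+Q' on top; lookahead ∈ FOLLOW(P) = {+, $}
Action: reduce (P -> P+Q)


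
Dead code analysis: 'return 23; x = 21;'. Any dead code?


statement follows a return and is unreachable
Dead: 'x = 21'


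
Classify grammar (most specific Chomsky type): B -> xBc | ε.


Single nonterminal LHS, but x^n c^n is not regular
Classification: Type 2 (Context-Free)


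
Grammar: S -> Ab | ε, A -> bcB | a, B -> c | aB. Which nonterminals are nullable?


A nonterminal is nullable iff some alternative derives ε (directly, or every symbol in it is nullable)
Nullable: {S}


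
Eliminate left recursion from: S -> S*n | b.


Left-recursive alternatives: S*n; non-recursive: b
Introduce S': S -> bS', S' -> *nS' | ε


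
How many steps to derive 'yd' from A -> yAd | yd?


Derivation: A => yd
Steps: 1


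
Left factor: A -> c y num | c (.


Common prefix: 'c'
Factored: A -> c A', A' -> y num | (


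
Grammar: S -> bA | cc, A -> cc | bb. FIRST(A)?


Per alternative of A: FIRST(cc) = {c}; FIRST(bb) = {b}
FIRST(A) = {b, c}


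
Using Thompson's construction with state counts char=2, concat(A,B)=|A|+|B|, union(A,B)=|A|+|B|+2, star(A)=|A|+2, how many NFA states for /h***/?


Syntax tree has 1 char leaf(s), 0 union(s), 3 star(s)
chars contribute 1×2 = 2; each union adds +2; each star adds +2
Total: 2 + 0 + 6 = 8 states


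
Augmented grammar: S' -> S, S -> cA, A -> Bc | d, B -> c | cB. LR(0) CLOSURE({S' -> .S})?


Start: S' -> .S
For each item with dot before a nonterminal B, add B -> .γ for every B-production
Closure: [S' -> .S, S -> .cA]


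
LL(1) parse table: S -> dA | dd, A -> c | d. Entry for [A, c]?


For [A, c]: 'c' ∈ FIRST(c)
Entry: A -> c


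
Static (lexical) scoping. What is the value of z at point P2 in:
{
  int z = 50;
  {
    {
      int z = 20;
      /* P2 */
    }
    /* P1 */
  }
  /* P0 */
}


z declared in the same block as P2
z = 20


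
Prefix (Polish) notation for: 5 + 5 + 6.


left-to-right (same/higher precedence on left): tree is (+ (+ 5 5) 6)
Prefix: + + 5 5 6


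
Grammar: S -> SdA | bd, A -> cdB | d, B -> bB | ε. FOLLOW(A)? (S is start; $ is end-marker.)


$ ∈ FOLLOW(S). For each A -> αBβ: add FIRST(β)\{ε} to FOLLOW(B); if β nullable, add FOLLOW(A).
FOLLOW(A) = {$, d}


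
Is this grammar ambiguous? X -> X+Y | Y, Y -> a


precedence layered via separate nonterminal Y: deterministic
Unambiguous


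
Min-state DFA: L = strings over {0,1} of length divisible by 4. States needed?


Track length mod 4: states 0..3, accept at 0
Minimal DFA: 4 states


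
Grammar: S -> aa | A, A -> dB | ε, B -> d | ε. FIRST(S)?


Per alternative of S: FIRST(aa) = {a}; FIRST(A) = {d, ε}
FIRST(S) = {a, d, ε}


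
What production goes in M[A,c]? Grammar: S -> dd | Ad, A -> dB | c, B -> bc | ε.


For [A, c]: 'c' ∈ FIRST(c)
Entry: A -> c


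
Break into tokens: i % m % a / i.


Scan left to right, longest-match per lexeme
Tokens: ID(i), OP(%), ID(m), OP(%), ID(a), OP(/), ID(i)


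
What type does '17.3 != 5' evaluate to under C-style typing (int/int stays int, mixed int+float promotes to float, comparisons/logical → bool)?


Operand types: float != int
Rule: comparison yields bool
Result type: bool


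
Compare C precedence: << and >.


'<<' is shift (level 8); '>' is relational (level 7)
Higher level binds tighter
'<<' has higher precedence than '>'


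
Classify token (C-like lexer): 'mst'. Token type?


Pattern: letter/underscore followed by alphanumerics, not a keyword
Type: IDENTIFIER


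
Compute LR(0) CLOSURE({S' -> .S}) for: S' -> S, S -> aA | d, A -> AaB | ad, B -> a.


Start: S' -> .S
For each item with dot before a nonterminal B, add B -> .γ for every B-production
Closure: [S' -> .S, S -> .aA, S -> .d]


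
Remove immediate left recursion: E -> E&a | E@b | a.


Left-recursive alternatives: E&a, E@b; non-recursive: a
Introduce E': E -> aE', E' -> &aE' | @bE' | ε


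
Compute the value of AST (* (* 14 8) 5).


Evaluate inner: (* 14 8) = 112
Evaluate root: (* 112 5) = 560
Result: 560


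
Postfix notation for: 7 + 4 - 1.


Left to right (same or higher precedence on left)
Postfix: 7 4 + 1 -


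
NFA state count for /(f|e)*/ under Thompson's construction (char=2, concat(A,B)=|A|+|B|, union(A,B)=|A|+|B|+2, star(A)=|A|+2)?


Syntax tree has 2 char leaf(s), 1 union(s), 1 star(s)
chars contribute 2×2 = 4; each union adds +2; each star adds +2
Total: 4 + 2 + 2 = 8 states


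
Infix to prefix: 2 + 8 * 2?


'*' binds tighter: tree is (+ 2 (* 8 2))
Prefix: + 2 * 8 2


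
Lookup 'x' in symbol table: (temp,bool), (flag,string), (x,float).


Lookup 'x' → type float


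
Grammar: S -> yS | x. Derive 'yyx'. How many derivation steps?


Derivation: S => yS => yyS => yyx
Steps: 3


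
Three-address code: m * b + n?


Break into single-operator statements:
t1 = m * b
t2 = t1 + n


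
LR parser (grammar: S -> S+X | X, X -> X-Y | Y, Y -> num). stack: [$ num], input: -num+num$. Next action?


'num' on top is the handle for Y -> num
Action: reduce (Y -> num)


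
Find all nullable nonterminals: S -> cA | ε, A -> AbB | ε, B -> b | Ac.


A nonterminal is nullable iff some alternative derives ε (directly, or every symbol in it is nullable)
Nullable: {A, S}


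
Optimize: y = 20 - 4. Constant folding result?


20 - 4 = 16 at compile time
Optimized: y = 16


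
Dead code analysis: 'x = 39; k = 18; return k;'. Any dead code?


x is assigned but never read
Dead: 'x = 39'


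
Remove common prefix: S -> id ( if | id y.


Common prefix: 'id'
Factored: S -> id S', S' -> ( if | y


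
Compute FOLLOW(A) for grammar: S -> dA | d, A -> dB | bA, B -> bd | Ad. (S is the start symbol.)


$ ∈ FOLLOW(S). For each A -> αBβ: add FIRST(β)\{ε} to FOLLOW(B); if β nullable, add FOLLOW(A).
FOLLOW(A) = {$, d}


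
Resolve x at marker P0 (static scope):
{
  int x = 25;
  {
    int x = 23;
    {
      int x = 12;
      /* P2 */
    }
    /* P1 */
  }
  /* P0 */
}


x declared in the same block as P0
x = 25


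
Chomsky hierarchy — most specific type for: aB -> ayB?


LHS has context (more than one symbol) and |LHS| ≤ |RHS|
Classification: Type 1 (Context-Sensitive)


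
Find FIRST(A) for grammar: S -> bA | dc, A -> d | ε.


Per alternative of A: FIRST(d) = {d}; FIRST(ε) = {ε}
FIRST(A) = {d, ε}


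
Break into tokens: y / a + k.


Scan left to right, longest-match per lexeme
Tokens: ID(y), OP(/), ID(a), OP(+), ID(k)


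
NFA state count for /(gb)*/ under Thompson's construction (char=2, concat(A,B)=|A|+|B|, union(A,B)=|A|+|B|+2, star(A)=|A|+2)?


Syntax tree has 2 char leaf(s), 0 union(s), 1 star(s)
chars contribute 2×2 = 4; each union adds +2; each star adds +2
Total: 4 + 0 + 2 = 6 states


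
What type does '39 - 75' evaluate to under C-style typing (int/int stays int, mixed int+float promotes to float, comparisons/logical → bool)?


Operand types: int - int
Rule: mixed int/float promotes to float; int/int stays int
Result type: int


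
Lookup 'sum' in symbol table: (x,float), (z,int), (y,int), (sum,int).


Lookup 'sum' → type int


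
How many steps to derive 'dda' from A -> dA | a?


Derivation: A => dA => ddA => dda
Steps: 3


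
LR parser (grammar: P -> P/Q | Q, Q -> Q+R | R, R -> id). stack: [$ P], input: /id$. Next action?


shift '/' to continue P -> P/Q
Action: shift


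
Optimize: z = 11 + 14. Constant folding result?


11 + 14 = 25 at compile time
Optimized: z = 25


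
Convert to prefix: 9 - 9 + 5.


left-to-right (same/higher precedence on left): tree is (+ (- 9 9) 5)
Prefix: + - 9 9 5


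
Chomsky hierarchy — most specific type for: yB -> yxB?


LHS has context (more than one symbol) and |LHS| ≤ |RHS|
Classification: Type 1 (Context-Sensitive)


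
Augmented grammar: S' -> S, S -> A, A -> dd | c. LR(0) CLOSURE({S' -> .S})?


Start: S' -> .S
For each item with dot before a nonterminal B, add B -> .γ for every B-production
Closure: [S' -> .S, S -> .A, A -> .dd, A -> .c]


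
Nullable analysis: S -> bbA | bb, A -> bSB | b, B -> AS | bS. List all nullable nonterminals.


A nonterminal is nullable iff some alternative derives ε (directly, or every symbol in it is nullable)
Nullable: {}


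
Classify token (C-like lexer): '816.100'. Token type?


Pattern: digits with a decimal point
Type: FLOAT_LITERAL


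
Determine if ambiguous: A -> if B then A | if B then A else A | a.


dangling else: 'if B then if B then a else a' parses two ways
Ambiguous


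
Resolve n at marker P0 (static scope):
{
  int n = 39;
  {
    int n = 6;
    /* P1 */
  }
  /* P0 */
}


n declared in the same block as P0
n = 39


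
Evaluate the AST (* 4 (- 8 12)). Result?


Evaluate inner: (- 8 12) = -4
Evaluate root: (* 4 -4) = -16
Result: -16


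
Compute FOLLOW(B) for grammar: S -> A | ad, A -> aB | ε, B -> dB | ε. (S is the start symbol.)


$ ∈ FOLLOW(S). For each A -> αBβ: add FIRST(β)\{ε} to FOLLOW(B); if β nullable, add FOLLOW(A).
FOLLOW(B) = {$}


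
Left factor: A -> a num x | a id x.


Common prefix: 'a'
Factored: A -> a A', A' -> num x | id x


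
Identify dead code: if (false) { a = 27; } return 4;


condition is constant false, so the whole block is unreachable
Dead: 'if (false) { a = 27; }'


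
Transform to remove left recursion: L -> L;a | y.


Left-recursive alternatives: L;a; non-recursive: y
Introduce L': L -> yL', L' -> ;aL' | ε


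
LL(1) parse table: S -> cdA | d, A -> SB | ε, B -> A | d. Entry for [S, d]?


For [S, d]: 'd' ∈ FIRST(d)
Entry: S -> d


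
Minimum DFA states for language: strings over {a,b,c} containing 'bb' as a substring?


KMP-style automaton: 2 progress states + 1 absorbing accept = 3
Minimal DFA: 3 states


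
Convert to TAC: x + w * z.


Break into single-operator statements:
t1 = w * z
t2 = x + t1


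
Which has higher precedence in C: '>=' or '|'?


'>=' is relational (level 7); '|' is bitwise OR (level 3)
Higher level binds tighter
'>=' has higher precedence than '|'


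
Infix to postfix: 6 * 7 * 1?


Left to right (same or higher precedence on left)
Postfix: 6 7 * 1 *


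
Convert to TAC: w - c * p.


Break into single-operator statements:
t1 = c * p
t2 = w - t1


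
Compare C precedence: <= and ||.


'<=' is relational (level 7); '||' is logical OR (level 1)
Higher level binds tighter
'<=' has higher precedence than '||'


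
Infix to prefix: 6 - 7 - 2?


left-to-right (same/higher precedence on left): tree is (- (- 6 7) 2)
Prefix: - - 6 7 2


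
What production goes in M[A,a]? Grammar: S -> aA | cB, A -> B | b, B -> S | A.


For [A, a]: 'a' ∈ FIRST(B)
Entry: A -> B


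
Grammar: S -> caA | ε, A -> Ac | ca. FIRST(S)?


Per alternative of S: FIRST(caA) = {c}; FIRST(ε) = {ε}
FIRST(S) = {c, ε}


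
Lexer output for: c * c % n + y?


Scan left to right, longest-match per lexeme
Tokens: ID(c), OP(*), ID(c), OP(%), ID(n), OP(+), ID(y)


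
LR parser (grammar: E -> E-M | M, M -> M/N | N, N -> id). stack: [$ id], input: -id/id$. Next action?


'id' on top is the handle for N -> id
Action: reduce (N -> id)


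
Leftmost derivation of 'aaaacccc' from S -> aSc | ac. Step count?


Derivation: S => aSc => aaScc => aaaSccc => aaaacccc
Steps: 4


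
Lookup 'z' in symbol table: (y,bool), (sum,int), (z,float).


Lookup 'z' → type float


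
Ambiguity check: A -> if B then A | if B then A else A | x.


dangling else: 'if B then if B then x else x' parses two ways
Ambiguous


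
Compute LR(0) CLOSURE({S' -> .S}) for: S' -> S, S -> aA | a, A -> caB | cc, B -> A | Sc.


Start: S' -> .S
For each item with dot before a nonterminal B, add B -> .γ for every B-production
Closure: [S' -> .S, S -> .aA, S -> .a]


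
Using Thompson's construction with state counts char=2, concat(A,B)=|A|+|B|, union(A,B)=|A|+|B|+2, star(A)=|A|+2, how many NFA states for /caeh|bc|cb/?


Syntax tree has 8 char leaf(s), 2 union(s), 0 star(s)
chars contribute 8×2 = 16; each union adds +2; each star adds +2
Total: 16 + 4 + 0 = 20 states


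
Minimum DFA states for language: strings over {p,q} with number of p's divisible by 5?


Track (count of p) mod 5: states 0..4, accept at 0
Minimal DFA: 5 states


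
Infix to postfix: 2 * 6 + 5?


Left to right (same or higher precedence on left)
Postfix: 2 6 * 5 +


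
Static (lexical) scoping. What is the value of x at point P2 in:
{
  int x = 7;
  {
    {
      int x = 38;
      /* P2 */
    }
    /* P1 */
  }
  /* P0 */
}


x declared in the same block as P2
x = 38


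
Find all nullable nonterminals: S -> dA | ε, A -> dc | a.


A nonterminal is nullable iff some alternative derives ε (directly, or every symbol in it is nullable)
Nullable: {S}


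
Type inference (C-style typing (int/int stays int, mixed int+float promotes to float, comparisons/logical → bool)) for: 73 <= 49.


Operand types: int <= int
Rule: comparison yields bool
Result type: bool


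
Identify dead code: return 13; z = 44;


statement follows a return and is unreachable
Dead: 'z = 44'


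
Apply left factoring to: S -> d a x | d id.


Common prefix: 'd'
Factored: S -> d S', S' -> a x | id


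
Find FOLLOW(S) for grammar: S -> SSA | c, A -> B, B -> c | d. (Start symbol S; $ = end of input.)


$ ∈ FOLLOW(S). For each A -> αBβ: add FIRST(β)\{ε} to FOLLOW(B); if β nullable, add FOLLOW(A).
FOLLOW(S) = {$, c, d}


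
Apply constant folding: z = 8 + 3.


8 + 3 = 11 at compile time
Optimized: z = 11


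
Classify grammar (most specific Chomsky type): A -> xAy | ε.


Single nonterminal LHS, but x^n y^n is not regular
Classification: Type 2 (Context-Free)


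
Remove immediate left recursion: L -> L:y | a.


Left-recursive alternatives: L:y; non-recursive: a
Introduce L': L -> aL', L' -> :yL' | ε


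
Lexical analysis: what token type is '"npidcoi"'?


Pattern: double-quoted sequence
Type: STRING_LITERAL


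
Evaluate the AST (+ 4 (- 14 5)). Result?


Evaluate inner: (- 14 5) = 9
Evaluate root: (+ 4 9) = 13
Result: 13


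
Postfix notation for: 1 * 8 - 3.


Left to right (same or higher precedence on left)
Postfix: 1 8 * 3 -


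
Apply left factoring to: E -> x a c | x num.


Common prefix: 'x'
Factored: E -> x E', E' -> a c | num


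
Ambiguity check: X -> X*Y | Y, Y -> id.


precedence layered via separate nonterminal Y: deterministic
Unambiguous


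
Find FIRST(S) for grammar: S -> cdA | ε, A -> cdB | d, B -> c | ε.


Per alternative of S: FIRST(cdA) = {c}; FIRST(ε) = {ε}
FIRST(S) = {c, ε}


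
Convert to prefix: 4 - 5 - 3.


left-to-right (same/higher precedence on left): tree is (- (- 4 5) 3)
Prefix: - - 4 5 3


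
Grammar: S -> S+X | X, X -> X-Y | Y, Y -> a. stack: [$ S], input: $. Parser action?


start symbol S on stack, input exhausted
Action: accept


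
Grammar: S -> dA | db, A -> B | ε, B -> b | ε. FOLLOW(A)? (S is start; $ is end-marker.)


$ ∈ FOLLOW(S). For each A -> αBβ: add FIRST(β)\{ε} to FOLLOW(B); if β nullable, add FOLLOW(A).
FOLLOW(A) = {$}


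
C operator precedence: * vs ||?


'*' is multiplicative (level 10); '||' is logical OR (level 1)
Higher level binds tighter
'*' has higher precedence than '||'


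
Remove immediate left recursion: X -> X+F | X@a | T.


Left-recursive alternatives: X+F, X@a; non-recursive: T
Introduce X': X -> TX', X' -> +FX' | @aX' | ε


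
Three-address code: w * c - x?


Break into single-operator statements:
t1 = w * c
t2 = t1 - x


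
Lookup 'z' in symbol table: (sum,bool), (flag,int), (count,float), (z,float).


Lookup 'z' → type float


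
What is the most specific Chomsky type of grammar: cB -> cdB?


LHS has context (more than one symbol) and |LHS| ≤ |RHS|
Classification: Type 1 (Context-Sensitive)


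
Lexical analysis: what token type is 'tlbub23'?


Pattern: letter/underscore followed by alphanumerics, not a keyword
Type: IDENTIFIER


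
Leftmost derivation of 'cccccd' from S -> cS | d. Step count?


Derivation: S => cS => ccS => cccS => ccccS => cccccS => cccccd
Steps: 6


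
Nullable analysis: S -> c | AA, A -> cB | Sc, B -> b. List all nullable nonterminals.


A nonterminal is nullable iff some alternative derives ε (directly, or every symbol in it is nullable)
Nullable: {}


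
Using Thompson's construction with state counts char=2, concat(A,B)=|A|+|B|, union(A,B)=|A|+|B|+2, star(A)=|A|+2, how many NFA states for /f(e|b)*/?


Syntax tree has 3 char leaf(s), 1 union(s), 1 star(s)
chars contribute 3×2 = 6; each union adds +2; each star adds +2
Total: 6 + 2 + 2 = 10 states


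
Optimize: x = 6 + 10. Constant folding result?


6 + 10 = 16 at compile time
Optimized: x = 16


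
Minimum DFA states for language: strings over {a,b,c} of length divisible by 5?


Track length mod 5: states 0..4, accept at 0
Minimal DFA: 5 states


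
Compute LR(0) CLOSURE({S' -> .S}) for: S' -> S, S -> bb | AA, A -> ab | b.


Start: S' -> .S
For each item with dot before a nonterminal B, add B -> .γ for every B-production
Closure: [S' -> .S, S -> .bb, S -> .AA, A -> .ab, A -> .b]


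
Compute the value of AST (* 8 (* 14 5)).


Evaluate inner: (* 14 5) = 70
Evaluate root: (* 8 70) = 560
Result: 560


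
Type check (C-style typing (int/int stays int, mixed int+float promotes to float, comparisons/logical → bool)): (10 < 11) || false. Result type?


Operand types: bool || bool
Rule: logical operators take bool operands and yield bool
Result type: bool


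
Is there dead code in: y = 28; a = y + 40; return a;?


y is read by a's definition; a is returned
No dead code


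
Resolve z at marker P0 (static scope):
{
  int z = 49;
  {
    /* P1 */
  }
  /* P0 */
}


z declared in the same block as P0
z = 49


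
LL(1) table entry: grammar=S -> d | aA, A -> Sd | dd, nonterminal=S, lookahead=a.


For [S, a]: 'a' ∈ FIRST(aA)
Entry: S -> aA


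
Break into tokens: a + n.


Scan left to right, longest-match per lexeme
Tokens: ID(a), OP(+), ID(n)


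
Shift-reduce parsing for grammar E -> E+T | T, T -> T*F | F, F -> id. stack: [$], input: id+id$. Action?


no handle on stack; shift 'id'
Action: shift


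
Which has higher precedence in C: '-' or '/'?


'/' is multiplicative (level 10); '-' is additive (level 9)
Higher level binds tighter
'/' has higher precedence than '-'


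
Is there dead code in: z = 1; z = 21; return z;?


first assignment to z is overwritten before any read
Dead: 'z = 1'


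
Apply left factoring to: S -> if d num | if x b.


Common prefix: 'if'
Factored: S -> if S', S' -> d num | x b


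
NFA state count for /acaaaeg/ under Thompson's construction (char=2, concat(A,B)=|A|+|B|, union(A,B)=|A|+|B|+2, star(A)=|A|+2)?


Syntax tree has 7 char leaf(s), 0 union(s), 0 star(s)
chars contribute 7×2 = 14; each union adds +2; each star adds +2
Total: 14 + 0 + 0 = 14 states


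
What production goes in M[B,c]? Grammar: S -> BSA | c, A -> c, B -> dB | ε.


For [B, c]: ε is nullable and 'c' ∈ FOLLOW(B)
Entry: B -> ε


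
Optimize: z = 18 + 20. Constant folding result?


18 + 20 = 38 at compile time
Optimized: z = 38


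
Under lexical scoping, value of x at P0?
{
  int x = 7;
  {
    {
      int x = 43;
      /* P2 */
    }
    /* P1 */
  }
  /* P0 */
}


x declared in the same block as P0
x = 7


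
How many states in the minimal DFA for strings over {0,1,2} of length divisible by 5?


Track length mod 5: states 0..4, accept at 0
Minimal DFA: 5 states


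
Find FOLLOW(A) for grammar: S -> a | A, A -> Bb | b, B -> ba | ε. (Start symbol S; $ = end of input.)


$ ∈ FOLLOW(S). For each A -> αBβ: add FIRST(β)\{ε} to FOLLOW(B); if β nullable, add FOLLOW(A).
FOLLOW(A) = {$}


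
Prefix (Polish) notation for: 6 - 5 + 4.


left-to-right (same/higher precedence on left): tree is (+ (- 6 5) 4)
Prefix: + - 6 5 4


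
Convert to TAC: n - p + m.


Break into single-operator statements:
t1 = n - p
t2 = t1 + m


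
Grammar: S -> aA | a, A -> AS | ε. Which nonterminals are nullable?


A nonterminal is nullable iff some alternative derives ε (directly, or every symbol in it is nullable)
Nullable: {A}


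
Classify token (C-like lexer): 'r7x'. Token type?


Pattern: letter/underscore followed by alphanumerics, not a keyword
Type: IDENTIFIER


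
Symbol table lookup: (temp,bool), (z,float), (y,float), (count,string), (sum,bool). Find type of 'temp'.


Lookup 'temp' → type bool


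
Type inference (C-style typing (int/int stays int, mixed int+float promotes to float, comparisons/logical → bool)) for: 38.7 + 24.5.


Operand types: float + float
Rule: mixed int/float promotes to float; int/int stays int
Result type: float


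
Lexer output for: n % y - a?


Scan left to right, longest-match per lexeme
Tokens: ID(n), OP(%), ID(y), OP(-), ID(a)


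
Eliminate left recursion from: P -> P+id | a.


Left-recursive alternatives: P+id; non-recursive: a
Introduce P': P -> aP', P' -> +idP' | ε


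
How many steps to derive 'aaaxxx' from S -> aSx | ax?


Derivation: S => aSx => aaSxx => aaaxxx
Steps: 3


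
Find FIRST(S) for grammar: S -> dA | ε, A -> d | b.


Per alternative of S: FIRST(dA) = {d}; FIRST(ε) = {ε}
FIRST(S) = {d, ε}


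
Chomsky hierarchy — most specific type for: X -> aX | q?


Right-linear: every RHS is a terminal or a terminal followed by one nonterminal
Classification: Type 3 (Regular)


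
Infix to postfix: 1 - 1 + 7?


Left to right (same or higher precedence on left)
Postfix: 1 1 - 7 +


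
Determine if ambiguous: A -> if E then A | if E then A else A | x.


dangling else: 'if E then if E then x else x' parses two ways
Ambiguous


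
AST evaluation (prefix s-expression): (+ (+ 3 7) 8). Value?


Evaluate inner: (+ 3 7) = 10
Evaluate root: (+ 10 8) = 18
Result: 18


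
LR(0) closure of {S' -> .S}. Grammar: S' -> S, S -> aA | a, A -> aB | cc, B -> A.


Start: S' -> .S
For each item with dot before a nonterminal B, add B -> .γ for every B-production
Closure: [S' -> .S, S -> .aA, S -> .a]


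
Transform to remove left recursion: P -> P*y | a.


Left-recursive alternatives: P*y; non-recursive: a
Introduce P': P -> aP', P' -> *yP' | ε


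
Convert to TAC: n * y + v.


Break into single-operator statements:
t1 = n * y
t2 = t1 + v


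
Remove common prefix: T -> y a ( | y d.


Common prefix: 'y'
Factored: T -> y T', T' -> a ( | d


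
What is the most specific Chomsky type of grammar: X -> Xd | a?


Left-linear: every RHS is a terminal or one nonterminal followed by a terminal
Classification: Type 3 (Regular)


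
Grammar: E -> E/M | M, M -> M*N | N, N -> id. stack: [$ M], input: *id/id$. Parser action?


shift '*' to continue M -> M*N
Action: shift


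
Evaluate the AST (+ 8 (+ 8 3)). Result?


Evaluate inner: (+ 8 3) = 11
Evaluate root: (+ 8 11) = 19
Result: 19


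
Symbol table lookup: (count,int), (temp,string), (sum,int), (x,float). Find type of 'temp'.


Lookup 'temp' → type string


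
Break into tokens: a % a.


Scan left to right, longest-match per lexeme
Tokens: ID(a), OP(%), ID(a)


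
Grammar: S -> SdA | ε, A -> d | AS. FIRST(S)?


Per alternative of S: FIRST(SdA) = {d}; FIRST(ε) = {ε}
FIRST(S) = {d, ε}


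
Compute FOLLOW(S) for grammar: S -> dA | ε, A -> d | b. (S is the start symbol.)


$ ∈ FOLLOW(S). For each A -> αBβ: add FIRST(β)\{ε} to FOLLOW(B); if β nullable, add FOLLOW(A).
FOLLOW(S) = {$}


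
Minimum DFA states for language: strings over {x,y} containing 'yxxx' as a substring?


KMP-style automaton: 4 progress states + 1 absorbing accept = 5
Minimal DFA: 5 states


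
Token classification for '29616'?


Pattern: digits only
Type: INTEGER_LITERAL


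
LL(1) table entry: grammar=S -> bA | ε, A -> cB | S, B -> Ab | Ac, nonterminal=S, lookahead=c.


For [S, c]: ε is nullable and 'c' ∈ FOLLOW(S)
Entry: S -> ε


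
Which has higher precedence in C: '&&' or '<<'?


'<<' is shift (level 8); '&&' is logical AND (level 2)
Higher level binds tighter
'<<' has higher precedence than '&&'


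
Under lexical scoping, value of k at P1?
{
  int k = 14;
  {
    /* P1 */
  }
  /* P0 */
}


P1's block does not declare k; resolves to the enclosing declaration at depth 0
k = 14


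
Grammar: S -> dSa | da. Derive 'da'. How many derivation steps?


Derivation: S => da
Steps: 1


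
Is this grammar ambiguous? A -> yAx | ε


balanced y^n…x^n: each string has a unique parse
Unambiguous


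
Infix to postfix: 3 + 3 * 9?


* has higher precedence, evaluate 3*9 first
Postfix: 3 3 9 * +


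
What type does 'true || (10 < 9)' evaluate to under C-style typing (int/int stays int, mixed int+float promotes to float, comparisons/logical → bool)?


Operand types: bool || bool
Rule: logical operators take bool operands and yield bool
Result type: bool


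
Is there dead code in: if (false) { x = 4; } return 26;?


condition is constant false, so the whole block is unreachable
Dead: 'if (false) { x = 4; }'


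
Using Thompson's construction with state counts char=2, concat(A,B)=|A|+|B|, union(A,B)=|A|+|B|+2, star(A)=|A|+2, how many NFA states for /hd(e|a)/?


Syntax tree has 4 char leaf(s), 1 union(s), 0 star(s)
chars contribute 4×2 = 8; each union adds +2; each star adds +2
Total: 8 + 2 + 0 = 10 states


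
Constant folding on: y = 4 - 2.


4 - 2 = 2 at compile time
Optimized: y = 2


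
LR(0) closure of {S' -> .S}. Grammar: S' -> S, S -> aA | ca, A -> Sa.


Start: S' -> .S
For each item with dot before a nonterminal B, add B -> .γ for every B-production
Closure: [S' -> .S, S -> .aA, S -> .ca]


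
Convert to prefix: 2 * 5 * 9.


left-to-right (same/higher precedence on left): tree is (* (* 2 5) 9)
Prefix: * * 2 5 9


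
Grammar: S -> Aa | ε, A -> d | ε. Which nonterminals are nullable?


A nonterminal is nullable iff some alternative derives ε (directly, or every symbol in it is nullable)
Nullable: {A, S}


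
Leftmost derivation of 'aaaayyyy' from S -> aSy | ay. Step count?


Derivation: S => aSy => aaSyy => aaaSyyy => aaaayyyy
Steps: 4


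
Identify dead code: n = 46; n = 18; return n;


first assignment to n is overwritten before any read
Dead: 'n = 46'


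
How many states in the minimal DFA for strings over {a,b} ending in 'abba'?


Track the longest suffix of input matching a prefix of 'abba': 5 classes (prefixes of length 0..4)
Minimal DFA: 5 states


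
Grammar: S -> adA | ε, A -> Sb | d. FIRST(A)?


Per alternative of A: FIRST(Sb) = {a, b}; FIRST(d) = {d}
FIRST(A) = {a, b, d}


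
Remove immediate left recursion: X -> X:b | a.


Left-recursive alternatives: X:b; non-recursive: a
Introduce X': X -> aX', X' -> :bX' | ε


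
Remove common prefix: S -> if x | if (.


Common prefix: 'if'
Factored: S -> if S', S' -> x | (


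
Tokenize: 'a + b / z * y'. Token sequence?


Scan left to right, longest-match per lexeme
Tokens: ID(a), OP(+), ID(b), OP(/), ID(z), OP(*), ID(y)


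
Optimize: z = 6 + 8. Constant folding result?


6 + 8 = 14 at compile time
Optimized: z = 14


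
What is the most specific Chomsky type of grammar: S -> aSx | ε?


Single nonterminal LHS, but a^n x^n is not regular
Classification: Type 2 (Context-Free)


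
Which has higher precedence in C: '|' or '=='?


'==' is equality (level 6); '|' is bitwise OR (level 3)
Higher level binds tighter
'==' has higher precedence than '|'


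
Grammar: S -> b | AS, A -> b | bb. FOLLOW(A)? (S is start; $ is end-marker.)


$ ∈ FOLLOW(S). For each A -> αBβ: add FIRST(β)\{ε} to FOLLOW(B); if β nullable, add FOLLOW(A).
FOLLOW(A) = {b}


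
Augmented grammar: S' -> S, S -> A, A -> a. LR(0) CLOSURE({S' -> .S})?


Start: S' -> .S
For each item with dot before a nonterminal B, add B -> .γ for every B-production
Closure: [S' -> .S, S -> .A, A -> .a]


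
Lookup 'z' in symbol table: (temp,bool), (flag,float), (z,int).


Lookup 'z' → type int


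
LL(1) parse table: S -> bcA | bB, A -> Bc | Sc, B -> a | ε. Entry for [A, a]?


For [A, a]: 'a' ∈ FIRST(Bc)
Entry: A -> Bc


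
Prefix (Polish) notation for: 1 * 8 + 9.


left-to-right (same/higher precedence on left): tree is (+ (* 1 8) 9)
Prefix: + * 1 8 9


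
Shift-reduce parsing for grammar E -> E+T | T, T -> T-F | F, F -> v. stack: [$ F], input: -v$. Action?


'F' (not preceded by T-) is the handle for T -> F
Action: reduce (T -> F)


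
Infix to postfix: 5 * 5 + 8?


Left to right (same or higher precedence on left)
Postfix: 5 5 * 8 +


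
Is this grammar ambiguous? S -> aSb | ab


balanced a^n…b^n: each string has a unique parse
Unambiguous


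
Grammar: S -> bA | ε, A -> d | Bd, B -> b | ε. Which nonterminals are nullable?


A nonterminal is nullable iff some alternative derives ε (directly, or every symbol in it is nullable)
Nullable: {B, S}


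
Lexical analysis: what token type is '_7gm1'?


Pattern: letter/underscore followed by alphanumerics, not a keyword
Type: IDENTIFIER


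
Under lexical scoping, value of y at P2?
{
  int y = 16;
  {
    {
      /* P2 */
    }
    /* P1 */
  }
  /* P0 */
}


P2's block does not declare y; resolves to the enclosing declaration at depth 0
y = 16


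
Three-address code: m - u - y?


Break into single-operator statements:
t1 = m - u
t2 = t1 - y


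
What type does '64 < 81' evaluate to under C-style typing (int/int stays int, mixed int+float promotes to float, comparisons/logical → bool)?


Operand types: int < int
Rule: comparison yields bool
Result type: bool


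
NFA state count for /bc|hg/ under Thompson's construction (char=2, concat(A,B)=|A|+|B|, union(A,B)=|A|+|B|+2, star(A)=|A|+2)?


Syntax tree has 4 char leaf(s), 1 union(s), 0 star(s)
chars contribute 4×2 = 8; each union adds +2; each star adds +2
Total: 8 + 2 + 0 = 10 states


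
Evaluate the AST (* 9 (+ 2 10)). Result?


Evaluate inner: (+ 2 10) = 12
Evaluate root: (* 9 12) = 108
Result: 108


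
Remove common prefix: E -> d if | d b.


Common prefix: 'd'
Factored: E -> d E', E' -> if | b


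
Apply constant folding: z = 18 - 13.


18 - 13 = 5 at compile time
Optimized: z = 5


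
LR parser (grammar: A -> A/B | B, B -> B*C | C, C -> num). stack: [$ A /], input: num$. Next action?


no handle ('A/' is not any RHS); shift 'num'
Action: shift


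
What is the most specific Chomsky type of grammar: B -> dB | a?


Right-linear: every RHS is a terminal or a terminal followed by one nonterminal
Classification: Type 3 (Regular)


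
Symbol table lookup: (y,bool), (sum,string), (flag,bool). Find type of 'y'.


Lookup 'y' → type bool


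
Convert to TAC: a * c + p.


Break into single-operator statements:
t1 = a * c
t2 = t1 + p


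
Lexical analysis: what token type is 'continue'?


Pattern: reserved word
Type: KEYWORD


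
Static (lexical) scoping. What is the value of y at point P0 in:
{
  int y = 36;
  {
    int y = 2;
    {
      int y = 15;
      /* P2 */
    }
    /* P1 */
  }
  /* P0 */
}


y declared in the same block as P0
y = 36


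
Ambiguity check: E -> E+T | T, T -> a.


precedence layered via separate nonterminal T: deterministic
Unambiguous


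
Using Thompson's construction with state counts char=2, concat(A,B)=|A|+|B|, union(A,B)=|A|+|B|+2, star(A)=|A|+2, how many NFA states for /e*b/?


Syntax tree has 2 char leaf(s), 0 union(s), 1 star(s)
chars contribute 2×2 = 4; each union adds +2; each star adds +2
Total: 4 + 0 + 2 = 6 states


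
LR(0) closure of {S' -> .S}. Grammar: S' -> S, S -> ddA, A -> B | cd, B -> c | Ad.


Start: S' -> .S
For each item with dot before a nonterminal B, add B -> .γ for every B-production
Closure: [S' -> .S, S -> .ddA]


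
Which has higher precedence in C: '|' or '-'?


'-' is additive (level 9); '|' is bitwise OR (level 3)
Higher level binds tighter
'-' has higher precedence than '|'


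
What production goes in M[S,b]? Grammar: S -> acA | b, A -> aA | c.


For [S, b]: 'b' ∈ FIRST(b)
Entry: S -> b


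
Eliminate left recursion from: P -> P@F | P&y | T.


Left-recursive alternatives: P@F, P&y; non-recursive: T
Introduce P': P -> TP', P' -> @FP' | &yP' | ε


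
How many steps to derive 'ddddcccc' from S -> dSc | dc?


Derivation: S => dSc => ddScc => dddSccc => ddddcccc
Steps: 4


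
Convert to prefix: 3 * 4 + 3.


left-to-right (same/higher precedence on left): tree is (+ (* 3 4) 3)
Prefix: + * 3 4 3


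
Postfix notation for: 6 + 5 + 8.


Left to right (same or higher precedence on left)
Postfix: 6 5 + 8 +


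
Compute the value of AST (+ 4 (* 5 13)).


Evaluate inner: (* 5 13) = 65
Evaluate root: (+ 4 65) = 69
Result: 69


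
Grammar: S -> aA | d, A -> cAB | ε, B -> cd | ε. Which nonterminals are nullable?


A nonterminal is nullable iff some alternative derives ε (directly, or every symbol in it is nullable)
Nullable: {A, B}


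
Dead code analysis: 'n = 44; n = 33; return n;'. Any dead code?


first assignment to n is overwritten before any read
Dead: 'n = 44'


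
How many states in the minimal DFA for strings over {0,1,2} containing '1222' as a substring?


KMP-style automaton: 4 progress states + 1 absorbing accept = 5
Minimal DFA: 5 states


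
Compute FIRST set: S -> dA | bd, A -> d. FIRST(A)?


Per alternative of A: FIRST(d) = {d}
FIRST(A) = {d}


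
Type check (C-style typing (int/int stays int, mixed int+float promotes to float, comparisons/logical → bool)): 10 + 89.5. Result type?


Operand types: int + float
Rule: mixed int/float promotes to float; int/int stays int
Result type: float


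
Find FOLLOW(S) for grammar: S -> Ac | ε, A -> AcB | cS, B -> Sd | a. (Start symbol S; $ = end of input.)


$ ∈ FOLLOW(S). For each A -> αBβ: add FIRST(β)\{ε} to FOLLOW(B); if β nullable, add FOLLOW(A).
FOLLOW(S) = {$, c, d}


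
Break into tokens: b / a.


Scan left to right, longest-match per lexeme
Tokens: ID(b), OP(/), ID(a)


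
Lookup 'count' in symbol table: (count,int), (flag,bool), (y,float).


Lookup 'count' → type int


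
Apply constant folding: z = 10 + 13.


10 + 13 = 23 at compile time
Optimized: z = 23


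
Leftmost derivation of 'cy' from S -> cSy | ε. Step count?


Derivation: S => cSy => cy
Steps: 2


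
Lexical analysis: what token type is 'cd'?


Pattern: letter/underscore followed by alphanumerics, not a keyword
Type: IDENTIFIER


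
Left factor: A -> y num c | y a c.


Common prefix: 'y'
Factored: A -> y A', A' -> num c | a c


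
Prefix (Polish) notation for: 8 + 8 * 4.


'*' binds tighter: tree is (+ 8 (* 8 4))
Prefix: + 8 * 8 4


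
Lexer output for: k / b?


Scan left to right, longest-match per lexeme
Tokens: ID(k), OP(/), ID(b)


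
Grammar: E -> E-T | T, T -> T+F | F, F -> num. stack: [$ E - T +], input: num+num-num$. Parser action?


no handle; shift 'num'
Action: shift


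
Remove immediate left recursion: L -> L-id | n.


Left-recursive alternatives: L-id; non-recursive: n
Introduce L': L -> nL', L' -> -idL' | ε


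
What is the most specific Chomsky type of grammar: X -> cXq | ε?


Single nonterminal LHS, but c^n q^n is not regular
Classification: Type 2 (Context-Free)


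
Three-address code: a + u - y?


Break into single-operator statements:
t1 = a + u
t2 = t1 - y


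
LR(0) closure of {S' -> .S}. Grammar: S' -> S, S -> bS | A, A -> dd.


Start: S' -> .S
For each item with dot before a nonterminal B, add B -> .γ for every B-production
Closure: [S' -> .S, S -> .bS, S -> .A, A -> .dd]


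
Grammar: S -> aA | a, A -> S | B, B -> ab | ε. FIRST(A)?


Per alternative of A: FIRST(S) = {a}; FIRST(B) = {a, ε}
FIRST(A) = {a, ε}


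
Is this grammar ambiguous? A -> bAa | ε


balanced b^n…a^n: each string has a unique parse
Unambiguous


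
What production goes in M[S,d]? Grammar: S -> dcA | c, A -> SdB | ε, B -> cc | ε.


For [S, d]: 'd' ∈ FIRST(dcA)
Entry: S -> dcA


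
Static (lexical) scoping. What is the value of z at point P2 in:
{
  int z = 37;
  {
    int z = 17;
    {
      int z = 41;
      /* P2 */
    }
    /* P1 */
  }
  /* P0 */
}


z declared in the same block as P2
z = 41


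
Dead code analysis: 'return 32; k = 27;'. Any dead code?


statement follows a return and is unreachable
Dead: 'k = 27'


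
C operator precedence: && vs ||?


'&&' is logical AND (level 2); '||' is logical OR (level 1)
Higher level binds tighter
'&&' has higher precedence than '||'


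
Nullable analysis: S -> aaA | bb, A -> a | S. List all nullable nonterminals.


A nonterminal is nullable iff some alternative derives ε (directly, or every symbol in it is nullable)
Nullable: {}


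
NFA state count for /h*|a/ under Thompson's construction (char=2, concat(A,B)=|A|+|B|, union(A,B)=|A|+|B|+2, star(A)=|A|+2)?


Syntax tree has 2 char leaf(s), 1 union(s), 1 star(s)
chars contribute 2×2 = 4; each union adds +2; each star adds +2
Total: 4 + 2 + 2 = 8 states


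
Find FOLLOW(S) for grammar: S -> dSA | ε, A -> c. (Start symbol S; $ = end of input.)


$ ∈ FOLLOW(S). For each A -> αBβ: add FIRST(β)\{ε} to FOLLOW(B); if β nullable, add FOLLOW(A).
FOLLOW(S) = {$, c}


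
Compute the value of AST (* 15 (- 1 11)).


Evaluate inner: (- 1 11) = -10
Evaluate root: (* 15 -10) = -150
Result: -150


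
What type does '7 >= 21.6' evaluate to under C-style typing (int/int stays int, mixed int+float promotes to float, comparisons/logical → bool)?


Operand types: int >= float
Rule: comparison yields bool
Result type: bool


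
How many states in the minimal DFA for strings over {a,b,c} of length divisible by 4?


Track length mod 4: states 0..3, accept at 0
Minimal DFA: 4 states


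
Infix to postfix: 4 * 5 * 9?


Left to right (same or higher precedence on left)
Postfix: 4 5 * 9 *


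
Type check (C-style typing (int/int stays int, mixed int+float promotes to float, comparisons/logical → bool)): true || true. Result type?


Operand types: bool || bool
Rule: logical operators take bool operands and yield bool
Result type: bool


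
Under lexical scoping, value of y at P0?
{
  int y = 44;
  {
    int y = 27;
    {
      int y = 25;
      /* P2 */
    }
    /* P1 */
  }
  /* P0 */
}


y declared in the same block as P0
y = 44
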